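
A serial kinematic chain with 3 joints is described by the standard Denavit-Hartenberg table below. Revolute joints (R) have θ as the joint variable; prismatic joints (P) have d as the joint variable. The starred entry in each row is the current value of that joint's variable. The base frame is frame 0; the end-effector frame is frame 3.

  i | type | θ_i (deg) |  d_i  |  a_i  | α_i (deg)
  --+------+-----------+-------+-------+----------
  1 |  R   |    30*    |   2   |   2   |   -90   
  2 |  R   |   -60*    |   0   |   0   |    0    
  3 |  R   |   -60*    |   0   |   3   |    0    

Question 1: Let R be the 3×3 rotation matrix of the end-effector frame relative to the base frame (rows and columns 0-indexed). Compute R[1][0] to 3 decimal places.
-0.250

End-effector x-axis (col 0 of R) = (-0.4330,-0.2500,0.8660)
R[1][0] = -0.2500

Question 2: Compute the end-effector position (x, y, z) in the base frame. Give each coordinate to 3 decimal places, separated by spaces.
0.433 0.250 4.598

after link 1: o_1 = (1.7321, 1.0000, 2.0000)
after link 2: o_2 = (1.7321, 1.0000, 2.0000)
after link 3: o_3 = (0.4330, 0.2500, 4.5981)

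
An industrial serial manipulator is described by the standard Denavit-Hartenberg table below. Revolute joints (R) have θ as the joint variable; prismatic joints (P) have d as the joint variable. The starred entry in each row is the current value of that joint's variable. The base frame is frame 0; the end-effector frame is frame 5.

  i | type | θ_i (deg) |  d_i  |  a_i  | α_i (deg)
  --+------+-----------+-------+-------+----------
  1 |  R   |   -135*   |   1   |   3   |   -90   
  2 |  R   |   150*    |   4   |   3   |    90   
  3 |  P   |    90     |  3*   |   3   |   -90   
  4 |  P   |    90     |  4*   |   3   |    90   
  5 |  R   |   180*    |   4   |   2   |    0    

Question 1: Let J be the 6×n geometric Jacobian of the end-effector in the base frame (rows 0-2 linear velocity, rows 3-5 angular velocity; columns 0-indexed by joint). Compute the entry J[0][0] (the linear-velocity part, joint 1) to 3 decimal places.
axis z_0 = ẑ; lever o_n−o_0 = (4.3374,-11.2190,-0.2321)
cross product → J_v[:, 0] = (11.2190,4.3374,-0.0000)
J_ω[:, 0] = z_0
entry J[0][0] = 11.2190

11.219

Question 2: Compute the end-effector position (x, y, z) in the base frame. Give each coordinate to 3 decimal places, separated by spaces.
after link 1: o_1 = (-2.1213, -2.1213, 1.0000)
after link 2: o_2 = (2.5442, -3.1126, -0.5000)
after link 3: o_3 = (3.6049, -6.2946, -3.0981)
after link 4: o_4 = (2.2161, -7.6834, 1.5000)
after link 5: o_5 = (4.3374, -11.2190, -0.2321)

4.337 -11.219 -0.232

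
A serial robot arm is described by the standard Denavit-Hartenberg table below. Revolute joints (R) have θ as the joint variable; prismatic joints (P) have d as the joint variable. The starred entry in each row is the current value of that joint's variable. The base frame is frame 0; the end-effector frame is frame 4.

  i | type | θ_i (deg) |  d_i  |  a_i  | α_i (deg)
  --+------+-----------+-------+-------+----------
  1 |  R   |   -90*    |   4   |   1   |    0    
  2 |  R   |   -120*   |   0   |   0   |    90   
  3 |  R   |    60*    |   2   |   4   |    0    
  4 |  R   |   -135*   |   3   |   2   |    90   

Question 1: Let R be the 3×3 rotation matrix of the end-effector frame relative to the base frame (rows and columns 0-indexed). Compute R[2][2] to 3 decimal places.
-0.259

End-effector z-axis (col 2 of R) = (0.8365,-0.4830,-0.2588)
R[2][2] = -0.2588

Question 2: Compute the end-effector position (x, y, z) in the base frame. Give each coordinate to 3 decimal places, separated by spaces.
after link 1: o_1 = (0.0000, -1.0000, 4.0000)
after link 2: o_2 = (0.0000, -1.0000, 4.0000)
after link 3: o_3 = (-0.7321, 1.7321, 7.4641)
after link 4: o_4 = (0.3197, 4.5889, 5.5322)

0.320 4.589 5.532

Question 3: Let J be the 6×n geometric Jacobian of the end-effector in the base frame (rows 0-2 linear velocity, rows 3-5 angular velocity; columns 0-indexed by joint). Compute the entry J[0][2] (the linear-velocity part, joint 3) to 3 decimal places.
axis z_2 = (0.5000,0.8660,0.0000); lever o_n−o_2 = (0.3197,5.5889,1.5322)
cross product → J_v[:, 2] = (1.3270,-0.7661,2.5176)
J_ω[:, 2] = z_2
entry J[0][2] = 1.3270

1.327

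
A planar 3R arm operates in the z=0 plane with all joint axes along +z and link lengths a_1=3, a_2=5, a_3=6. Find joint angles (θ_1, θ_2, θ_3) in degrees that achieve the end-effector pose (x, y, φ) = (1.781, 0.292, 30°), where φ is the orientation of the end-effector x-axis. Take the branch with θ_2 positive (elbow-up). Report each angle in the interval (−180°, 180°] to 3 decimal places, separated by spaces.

134.992 120.008 135.000

wrist centre = target − a_3·(cos φ, sin φ) = (-3.4152, -2.7080)
cos θ_2 = (18.9965−3²−5²)/(2·3·5) = -0.5001; θ_2 = 120.0077° (elbow-up)
β = atan2(-2.7080,-3.4152) = -141.5878°; ψ = atan2(4.3298,0.4994) = 83.4203°
θ_1 = β − ψ = -225.0081°
θ_3 = φ − θ_1 − θ_2 = 135.0004° (wrapped to (-180°,180°])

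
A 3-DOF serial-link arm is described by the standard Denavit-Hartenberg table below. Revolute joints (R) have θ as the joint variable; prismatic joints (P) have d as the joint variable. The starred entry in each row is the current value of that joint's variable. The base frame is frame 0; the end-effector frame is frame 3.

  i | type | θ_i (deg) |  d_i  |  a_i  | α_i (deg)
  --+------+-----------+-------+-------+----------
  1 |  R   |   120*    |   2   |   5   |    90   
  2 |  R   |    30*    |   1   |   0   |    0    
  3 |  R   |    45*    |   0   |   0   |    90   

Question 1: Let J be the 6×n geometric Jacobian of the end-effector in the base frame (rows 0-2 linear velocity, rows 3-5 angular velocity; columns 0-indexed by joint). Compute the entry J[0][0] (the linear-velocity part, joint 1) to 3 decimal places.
axis z_0 = ẑ; lever o_n−o_0 = (-1.6340,4.8301,2.0000)
cross product → J_v[:, 0] = (-4.8301,-1.6340,0.0000)
J_ω[:, 0] = z_0
entry J[0][0] = -4.8301

-4.830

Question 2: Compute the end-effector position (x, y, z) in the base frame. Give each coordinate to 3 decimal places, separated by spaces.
-1.634 4.830 2.000

after link 1: o_1 = (-2.5000, 4.3301, 2.0000)
after link 2: o_2 = (-1.6340, 4.8301, 2.0000)
after link 3: o_3 = (-1.6340, 4.8301, 2.0000)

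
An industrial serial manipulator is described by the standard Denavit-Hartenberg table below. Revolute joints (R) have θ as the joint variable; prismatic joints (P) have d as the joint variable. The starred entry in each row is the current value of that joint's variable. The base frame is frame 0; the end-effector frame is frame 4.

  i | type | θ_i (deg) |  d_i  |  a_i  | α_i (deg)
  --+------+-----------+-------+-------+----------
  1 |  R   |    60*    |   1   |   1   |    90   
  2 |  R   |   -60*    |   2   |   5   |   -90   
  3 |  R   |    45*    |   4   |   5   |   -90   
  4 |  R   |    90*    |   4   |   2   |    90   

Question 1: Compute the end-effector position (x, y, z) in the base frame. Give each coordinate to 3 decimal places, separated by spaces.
-0.986 7.019 -2.942

after link 1: o_1 = (0.5000, 0.8660, 1.0000)
after link 2: o_2 = (3.4821, 2.0311, -3.3301)
after link 3: o_3 = (3.0361, 8.3298, -4.3920)
after link 4: o_4 = (-0.9865, 7.0193, -2.9425)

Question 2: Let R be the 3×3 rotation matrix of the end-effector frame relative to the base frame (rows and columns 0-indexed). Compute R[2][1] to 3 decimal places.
End-effector y-axis (col 1 of R) = (-0.7891,0.0474,0.6124)
R[2][1] = 0.6124

0.612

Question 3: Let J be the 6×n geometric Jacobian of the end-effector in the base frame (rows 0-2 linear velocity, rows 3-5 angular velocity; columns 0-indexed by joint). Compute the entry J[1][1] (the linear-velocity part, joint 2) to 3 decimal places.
axis z_1 = (0.8660,-0.5000,0.0000); lever o_n−o_1 = (-1.4865,6.1532,-3.9425)
cross product → J_v[:, 1] = (1.9712,3.4143,4.5856)
J_ω[:, 1] = z_1
entry J[1][1] = 3.4143

3.414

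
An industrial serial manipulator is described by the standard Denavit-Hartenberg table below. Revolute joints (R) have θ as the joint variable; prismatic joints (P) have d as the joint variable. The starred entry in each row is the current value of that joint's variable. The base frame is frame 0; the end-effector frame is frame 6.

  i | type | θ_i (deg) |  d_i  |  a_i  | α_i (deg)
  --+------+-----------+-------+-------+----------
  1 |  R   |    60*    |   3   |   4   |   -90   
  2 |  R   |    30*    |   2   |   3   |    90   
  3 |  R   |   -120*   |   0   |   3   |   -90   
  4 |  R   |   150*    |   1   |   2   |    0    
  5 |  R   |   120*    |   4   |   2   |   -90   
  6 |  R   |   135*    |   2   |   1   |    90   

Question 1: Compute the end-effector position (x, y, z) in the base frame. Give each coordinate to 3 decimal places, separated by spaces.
6.852 5.915 0.712

after link 1: o_1 = (2.0000, 3.4641, 3.0000)
after link 2: o_2 = (1.5670, 6.7141, 1.5000)
after link 3: o_3 = (3.1675, 4.2901, 2.2500)
after link 4: o_4 = (2.8014, 5.6561, 0.5179)
after link 5: o_5 = (6.5335, 8.1202, 0.5179)
after link 6: o_6 = (6.8524, 5.9155, 0.7118)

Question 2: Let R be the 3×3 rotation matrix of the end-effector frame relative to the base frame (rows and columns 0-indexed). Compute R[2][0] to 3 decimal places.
End-effector x-axis (col 0 of R) = (-0.7481,-0.5887,-0.3062)
R[2][0] = -0.3062

-0.306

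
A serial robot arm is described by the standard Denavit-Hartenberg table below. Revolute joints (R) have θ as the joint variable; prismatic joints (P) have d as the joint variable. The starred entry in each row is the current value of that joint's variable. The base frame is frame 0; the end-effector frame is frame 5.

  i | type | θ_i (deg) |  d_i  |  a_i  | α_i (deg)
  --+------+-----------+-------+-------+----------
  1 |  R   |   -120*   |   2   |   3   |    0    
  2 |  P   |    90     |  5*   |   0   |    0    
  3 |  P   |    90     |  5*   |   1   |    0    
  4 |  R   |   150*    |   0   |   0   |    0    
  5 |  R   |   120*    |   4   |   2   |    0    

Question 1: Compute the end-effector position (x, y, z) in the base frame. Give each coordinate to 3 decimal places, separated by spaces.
0.732 -2.732 16.000

after link 1: o_1 = (-1.5000, -2.5981, 2.0000)
after link 2: o_2 = (-1.5000, -2.5981, 7.0000)
after link 3: o_3 = (-1.0000, -1.7321, 12.0000)
after link 4: o_4 = (-1.0000, -1.7321, 12.0000)
after link 5: o_5 = (0.7321, -2.7321, 16.0000)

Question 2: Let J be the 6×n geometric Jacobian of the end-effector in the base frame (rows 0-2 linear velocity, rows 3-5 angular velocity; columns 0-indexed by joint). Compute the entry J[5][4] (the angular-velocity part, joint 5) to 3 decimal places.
axis z_4 = (0.0000,0.0000,1.0000); lever o_n−o_4 = (1.7321,-1.0000,4.0000)
cross product → J_v[:, 4] = (1.0000,1.7321,-0.0000)
J_ω[:, 4] = z_4
entry J[5][4] = 1.0000

1.000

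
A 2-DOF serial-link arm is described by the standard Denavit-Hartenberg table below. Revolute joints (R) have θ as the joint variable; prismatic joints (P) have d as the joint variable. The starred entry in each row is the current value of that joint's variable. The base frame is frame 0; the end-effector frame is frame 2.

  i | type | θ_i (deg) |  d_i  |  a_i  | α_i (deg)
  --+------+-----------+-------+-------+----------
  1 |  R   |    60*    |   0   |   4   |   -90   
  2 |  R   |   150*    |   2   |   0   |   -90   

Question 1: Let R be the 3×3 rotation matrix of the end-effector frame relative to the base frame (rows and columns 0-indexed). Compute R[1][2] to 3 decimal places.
-0.433

End-effector z-axis (col 2 of R) = (-0.2500,-0.4330,0.8660)
R[1][2] = -0.4330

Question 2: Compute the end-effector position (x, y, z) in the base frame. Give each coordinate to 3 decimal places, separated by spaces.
0.268 4.464 0.000

after link 1: o_1 = (2.0000, 3.4641, 0.0000)
after link 2: o_2 = (0.2679, 4.4641, 0.0000)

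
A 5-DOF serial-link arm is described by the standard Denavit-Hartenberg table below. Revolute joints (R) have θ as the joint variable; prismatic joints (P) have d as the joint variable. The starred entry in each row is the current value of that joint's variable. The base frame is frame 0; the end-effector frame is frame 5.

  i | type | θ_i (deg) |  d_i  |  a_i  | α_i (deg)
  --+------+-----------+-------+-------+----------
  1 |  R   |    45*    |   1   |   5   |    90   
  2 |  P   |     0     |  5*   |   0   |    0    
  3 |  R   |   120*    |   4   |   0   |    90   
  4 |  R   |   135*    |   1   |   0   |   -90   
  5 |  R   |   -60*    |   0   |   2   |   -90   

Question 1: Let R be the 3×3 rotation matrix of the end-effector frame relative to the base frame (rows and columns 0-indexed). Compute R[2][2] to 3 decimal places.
-0.780

End-effector z-axis (col 2 of R) = (0.3433,-0.5227,-0.7803)
R[2][2] = -0.7803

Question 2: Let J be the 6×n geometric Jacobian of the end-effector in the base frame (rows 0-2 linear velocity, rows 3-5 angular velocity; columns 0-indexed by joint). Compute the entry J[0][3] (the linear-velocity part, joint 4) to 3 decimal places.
-0.250

axis z_3 = (0.6124,0.6124,0.5000); lever o_n−o_3 = (2.4230,1.4230,0.7537)
cross product → J_v[:, 3] = (-0.2500,0.7500,-0.6124)
J_ω[:, 3] = z_3
entry J[0][3] = -0.2500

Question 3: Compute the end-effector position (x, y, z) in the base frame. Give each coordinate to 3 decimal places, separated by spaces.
after link 1: o_1 = (3.5355, 3.5355, 1.0000)
after link 2: o_2 = (7.0711, -0.0000, 1.0000)
after link 3: o_3 = (9.8995, -2.8284, 1.0000)
after link 4: o_4 = (10.5119, -2.2161, 1.5000)
after link 5: o_5 = (12.3225, -1.4054, 1.7537)

12.323 -1.405 1.754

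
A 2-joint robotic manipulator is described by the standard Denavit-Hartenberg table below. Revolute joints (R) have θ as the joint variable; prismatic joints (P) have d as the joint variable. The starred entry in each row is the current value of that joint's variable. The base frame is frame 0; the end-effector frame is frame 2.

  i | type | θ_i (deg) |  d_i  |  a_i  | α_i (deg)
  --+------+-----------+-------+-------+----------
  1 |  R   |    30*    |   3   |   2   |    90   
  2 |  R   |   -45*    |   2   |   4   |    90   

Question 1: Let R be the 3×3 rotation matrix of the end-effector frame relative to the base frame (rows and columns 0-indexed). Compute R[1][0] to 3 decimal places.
End-effector x-axis (col 0 of R) = (0.6124,0.3536,-0.7071)
R[1][0] = 0.3536

0.354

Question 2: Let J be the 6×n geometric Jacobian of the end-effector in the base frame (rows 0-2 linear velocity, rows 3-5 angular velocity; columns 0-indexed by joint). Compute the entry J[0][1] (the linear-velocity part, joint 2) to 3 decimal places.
2.449

axis z_1 = (0.5000,-0.8660,0.0000); lever o_n−o_1 = (3.4495,-0.3178,-2.8284)
cross product → J_v[:, 1] = (2.4495,1.4142,2.8284)
J_ω[:, 1] = z_1
entry J[0][1] = 2.4495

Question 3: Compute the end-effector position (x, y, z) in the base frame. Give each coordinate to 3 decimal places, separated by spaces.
5.182 0.682 0.172

after link 1: o_1 = (1.7321, 1.0000, 3.0000)
after link 2: o_2 = (5.1815, 0.6822, 0.1716)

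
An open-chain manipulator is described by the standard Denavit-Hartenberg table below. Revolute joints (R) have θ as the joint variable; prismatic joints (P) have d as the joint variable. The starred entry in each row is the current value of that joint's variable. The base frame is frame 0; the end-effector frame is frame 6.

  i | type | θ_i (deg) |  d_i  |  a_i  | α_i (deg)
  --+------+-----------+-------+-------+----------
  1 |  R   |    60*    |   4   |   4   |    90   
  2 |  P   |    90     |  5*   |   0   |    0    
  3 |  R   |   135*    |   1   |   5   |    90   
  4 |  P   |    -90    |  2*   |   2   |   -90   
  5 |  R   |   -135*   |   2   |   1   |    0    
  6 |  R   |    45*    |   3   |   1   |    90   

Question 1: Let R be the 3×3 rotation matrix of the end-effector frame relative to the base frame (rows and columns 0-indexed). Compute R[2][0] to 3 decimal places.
0.707

End-effector x-axis (col 0 of R) = (-0.3536,-0.6124,0.7071)
R[2][0] = 0.7071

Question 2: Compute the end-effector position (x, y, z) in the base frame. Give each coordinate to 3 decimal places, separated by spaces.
1.230 -7.283 -0.450

after link 1: o_1 = (2.0000, 3.4641, 4.0000)
after link 2: o_2 = (6.3301, 0.9641, 4.0000)
after link 3: o_3 = (5.4284, -2.5978, 0.4645)
after link 4: o_4 = (2.9892, -2.8225, 1.8787)
after link 5: o_5 = (2.6445, -4.8338, 0.9645)
after link 6: o_6 = (1.2303, -7.2833, -0.4497)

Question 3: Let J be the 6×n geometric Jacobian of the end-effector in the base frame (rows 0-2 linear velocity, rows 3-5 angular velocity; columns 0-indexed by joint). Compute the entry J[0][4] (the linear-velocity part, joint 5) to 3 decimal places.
-1.728

axis z_4 = (-0.3536,-0.6124,-0.7071); lever o_n−o_4 = (-1.7589,-4.4608,-2.3284)
cross product → J_v[:, 4] = (-1.7284,0.4205,0.5000)
J_ω[:, 4] = z_4
entry J[0][4] = -1.7284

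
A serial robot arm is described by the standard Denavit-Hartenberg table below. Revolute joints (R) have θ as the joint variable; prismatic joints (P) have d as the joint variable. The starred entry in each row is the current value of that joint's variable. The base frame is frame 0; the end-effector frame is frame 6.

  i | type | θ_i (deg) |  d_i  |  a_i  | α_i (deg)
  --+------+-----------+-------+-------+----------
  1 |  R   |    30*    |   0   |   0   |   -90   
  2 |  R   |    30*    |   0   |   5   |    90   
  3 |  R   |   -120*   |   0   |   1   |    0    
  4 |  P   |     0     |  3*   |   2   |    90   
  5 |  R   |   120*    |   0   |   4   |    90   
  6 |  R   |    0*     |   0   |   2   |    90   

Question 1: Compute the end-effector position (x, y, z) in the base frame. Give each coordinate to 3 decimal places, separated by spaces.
7.299 4.214 4.598

after link 1: o_1 = (0.0000, 0.0000, 0.0000)
after link 2: o_2 = (3.7500, 2.1651, -2.5000)
after link 3: o_3 = (3.8080, 1.1986, -2.2500)
after link 4: o_4 = (5.2231, 0.0155, 0.8481)
after link 5: o_5 = (6.6071, 2.8146, 3.3481)
after link 6: o_6 = (7.2990, 4.2141, 4.5981)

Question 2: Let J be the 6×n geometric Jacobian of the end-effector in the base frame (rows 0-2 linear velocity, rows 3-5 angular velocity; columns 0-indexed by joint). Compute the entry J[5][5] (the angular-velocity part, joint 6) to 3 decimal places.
axis z_5 = (0.2667,-0.7120,0.6495); lever o_n−o_5 = (0.6920,1.3995,1.2500)
cross product → J_v[:, 5] = (-1.7990,0.1160,0.8660)
J_ω[:, 5] = z_5
entry J[5][5] = 0.6495

0.650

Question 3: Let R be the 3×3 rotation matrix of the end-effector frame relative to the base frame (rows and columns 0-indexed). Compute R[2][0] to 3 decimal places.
0.625

End-effector x-axis (col 0 of R) = (0.3460,0.6998,0.6250)
R[2][0] = 0.6250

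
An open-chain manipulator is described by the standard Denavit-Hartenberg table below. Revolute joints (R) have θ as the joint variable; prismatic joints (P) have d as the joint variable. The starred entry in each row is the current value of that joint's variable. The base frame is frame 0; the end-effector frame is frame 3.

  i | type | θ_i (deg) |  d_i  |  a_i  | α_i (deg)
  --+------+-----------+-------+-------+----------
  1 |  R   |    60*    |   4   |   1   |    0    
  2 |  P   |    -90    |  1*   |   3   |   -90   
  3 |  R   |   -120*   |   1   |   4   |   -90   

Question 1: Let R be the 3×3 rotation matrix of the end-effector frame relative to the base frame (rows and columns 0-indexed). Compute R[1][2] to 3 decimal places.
-0.433

End-effector z-axis (col 2 of R) = (0.7500,-0.4330,0.5000)
R[1][2] = -0.4330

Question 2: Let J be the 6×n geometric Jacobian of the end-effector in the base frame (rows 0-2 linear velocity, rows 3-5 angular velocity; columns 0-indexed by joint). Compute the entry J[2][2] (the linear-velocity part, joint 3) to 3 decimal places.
axis z_2 = (0.5000,0.8660,0.0000); lever o_n−o_2 = (-1.2321,1.8660,3.4641)
cross product → J_v[:, 2] = (3.0000,-1.7321,2.0000)
J_ω[:, 2] = z_2
entry J[2][2] = 2.0000

2.000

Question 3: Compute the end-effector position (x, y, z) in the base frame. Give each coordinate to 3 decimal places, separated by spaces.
after link 1: o_1 = (0.5000, 0.8660, 4.0000)
after link 2: o_2 = (3.0981, -0.6340, 5.0000)
after link 3: o_3 = (1.8660, 1.2321, 8.4641)

1.866 1.232 8.464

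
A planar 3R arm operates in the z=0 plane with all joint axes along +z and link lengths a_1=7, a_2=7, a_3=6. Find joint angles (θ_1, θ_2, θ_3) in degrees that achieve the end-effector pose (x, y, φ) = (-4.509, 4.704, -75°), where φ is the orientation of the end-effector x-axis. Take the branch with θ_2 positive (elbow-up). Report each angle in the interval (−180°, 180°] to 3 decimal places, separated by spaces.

wrist centre = target − a_3·(cos φ, sin φ) = (-6.0619, 10.4996)
cos θ_2 = (146.9875−7²−7²)/(2·7·7) = 0.4999; θ_2 = 60.0085° (elbow-up)
β = atan2(10.4996,-6.0619) = 120.0000°; ψ = atan2(6.0627,10.4991) = 30.0042°
θ_1 = β − ψ = 89.9957°
θ_3 = φ − θ_1 − θ_2 = 134.9958° (wrapped to (-180°,180°])

89.996 60.008 134.996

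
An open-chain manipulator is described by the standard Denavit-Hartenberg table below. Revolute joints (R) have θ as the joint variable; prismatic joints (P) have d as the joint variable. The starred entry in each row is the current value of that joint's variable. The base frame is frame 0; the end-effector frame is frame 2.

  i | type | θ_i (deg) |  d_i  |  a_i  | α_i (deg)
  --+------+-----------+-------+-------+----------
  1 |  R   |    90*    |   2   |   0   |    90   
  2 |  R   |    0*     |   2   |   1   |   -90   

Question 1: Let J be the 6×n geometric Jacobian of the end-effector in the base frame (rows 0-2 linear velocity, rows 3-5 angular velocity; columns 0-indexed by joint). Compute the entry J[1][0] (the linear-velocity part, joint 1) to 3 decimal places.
axis z_0 = ẑ; lever o_n−o_0 = (2.0000,1.0000,2.0000)
cross product → J_v[:, 0] = (-1.0000,2.0000,0.0000)
J_ω[:, 0] = z_0
entry J[1][0] = 2.0000

2.000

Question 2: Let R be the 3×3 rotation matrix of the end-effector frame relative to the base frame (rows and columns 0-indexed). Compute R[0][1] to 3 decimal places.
-1.000

End-effector y-axis (col 1 of R) = (-1.0000,0.0000,0.0000)
R[0][1] = -1.0000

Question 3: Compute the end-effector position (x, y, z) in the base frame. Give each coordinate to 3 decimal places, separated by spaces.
after link 1: o_1 = (0.0000, 0.0000, 2.0000)
after link 2: o_2 = (2.0000, 1.0000, 2.0000)

2.000 1.000 2.000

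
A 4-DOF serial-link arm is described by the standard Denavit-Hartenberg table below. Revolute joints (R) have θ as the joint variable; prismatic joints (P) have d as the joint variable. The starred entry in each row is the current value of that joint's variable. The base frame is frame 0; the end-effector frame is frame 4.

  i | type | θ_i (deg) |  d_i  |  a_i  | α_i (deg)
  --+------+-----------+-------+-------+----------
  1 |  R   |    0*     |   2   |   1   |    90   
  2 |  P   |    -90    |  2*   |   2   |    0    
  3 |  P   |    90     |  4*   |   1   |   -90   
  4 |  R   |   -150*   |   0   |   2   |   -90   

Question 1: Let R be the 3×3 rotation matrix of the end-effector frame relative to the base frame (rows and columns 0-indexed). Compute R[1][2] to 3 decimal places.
End-effector z-axis (col 2 of R) = (0.5000,-0.8660,0.0000)
R[1][2] = -0.8660

-0.866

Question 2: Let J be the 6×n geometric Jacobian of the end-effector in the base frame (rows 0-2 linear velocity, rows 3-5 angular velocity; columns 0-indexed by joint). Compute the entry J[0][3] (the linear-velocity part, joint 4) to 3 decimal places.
1.000

axis z_3 = (0.0000,0.0000,1.0000); lever o_n−o_3 = (-1.7321,-1.0000,0.0000)
cross product → J_v[:, 3] = (1.0000,-1.7321,0.0000)
J_ω[:, 3] = z_3
entry J[0][3] = 1.0000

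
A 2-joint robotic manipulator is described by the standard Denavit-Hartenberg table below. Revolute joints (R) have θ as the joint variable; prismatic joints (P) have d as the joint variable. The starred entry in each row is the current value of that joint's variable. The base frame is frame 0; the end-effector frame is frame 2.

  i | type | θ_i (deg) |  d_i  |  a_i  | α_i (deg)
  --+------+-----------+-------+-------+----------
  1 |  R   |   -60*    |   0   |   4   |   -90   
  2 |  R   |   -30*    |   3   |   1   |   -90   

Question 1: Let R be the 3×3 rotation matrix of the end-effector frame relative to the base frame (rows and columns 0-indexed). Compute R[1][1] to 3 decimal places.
-0.500

End-effector y-axis (col 1 of R) = (-0.8660,-0.5000,-0.0000)
R[1][1] = -0.5000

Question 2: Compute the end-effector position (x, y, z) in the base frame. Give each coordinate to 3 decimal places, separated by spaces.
5.031 -2.714 0.500

after link 1: o_1 = (2.0000, -3.4641, 0.0000)
after link 2: o_2 = (5.0311, -2.7141, 0.5000)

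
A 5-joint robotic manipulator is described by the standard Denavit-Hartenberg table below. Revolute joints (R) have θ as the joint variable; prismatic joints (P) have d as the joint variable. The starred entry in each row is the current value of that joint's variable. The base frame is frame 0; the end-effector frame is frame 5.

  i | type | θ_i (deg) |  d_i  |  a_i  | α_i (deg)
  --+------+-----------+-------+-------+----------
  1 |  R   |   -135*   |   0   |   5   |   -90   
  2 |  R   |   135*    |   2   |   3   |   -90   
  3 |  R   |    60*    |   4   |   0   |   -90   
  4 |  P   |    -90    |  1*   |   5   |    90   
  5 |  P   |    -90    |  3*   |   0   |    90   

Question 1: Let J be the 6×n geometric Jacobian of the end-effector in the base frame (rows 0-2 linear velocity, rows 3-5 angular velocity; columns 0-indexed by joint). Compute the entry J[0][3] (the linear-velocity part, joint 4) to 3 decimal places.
prismatic axis z_3 = (-0.7866,-0.0795,0.6124)
J_v[:, 3] = z_3; J_ω[:, 3] = (0,0,0)
entry J[0][3] = -0.7866

-0.787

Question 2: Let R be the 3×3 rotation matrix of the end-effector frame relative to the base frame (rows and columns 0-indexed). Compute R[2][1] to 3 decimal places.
End-effector y-axis (col 1 of R) = (0.3624,-0.8624,0.3536)
R[2][1] = 0.3536

0.354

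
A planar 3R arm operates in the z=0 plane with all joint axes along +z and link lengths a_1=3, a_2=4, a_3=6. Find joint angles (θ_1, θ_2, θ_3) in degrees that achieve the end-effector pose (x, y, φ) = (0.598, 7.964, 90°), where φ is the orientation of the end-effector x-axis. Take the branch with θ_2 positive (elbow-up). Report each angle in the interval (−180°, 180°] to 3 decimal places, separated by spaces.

-30.002 150.002 -30.000

wrist centre = target − a_3·(cos φ, sin φ) = (0.5980, 1.9640)
cos θ_2 = (4.2149−3²−4²)/(2·3·4) = -0.8660; θ_2 = 150.0023° (elbow-up)
β = atan2(1.9640,0.5980) = 73.0655°; ψ = atan2(1.9999,-0.4642) = 103.0674°
θ_1 = β − ψ = -30.0019°
θ_3 = φ − θ_1 − θ_2 = -30.0004° (wrapped to (-180°,180°])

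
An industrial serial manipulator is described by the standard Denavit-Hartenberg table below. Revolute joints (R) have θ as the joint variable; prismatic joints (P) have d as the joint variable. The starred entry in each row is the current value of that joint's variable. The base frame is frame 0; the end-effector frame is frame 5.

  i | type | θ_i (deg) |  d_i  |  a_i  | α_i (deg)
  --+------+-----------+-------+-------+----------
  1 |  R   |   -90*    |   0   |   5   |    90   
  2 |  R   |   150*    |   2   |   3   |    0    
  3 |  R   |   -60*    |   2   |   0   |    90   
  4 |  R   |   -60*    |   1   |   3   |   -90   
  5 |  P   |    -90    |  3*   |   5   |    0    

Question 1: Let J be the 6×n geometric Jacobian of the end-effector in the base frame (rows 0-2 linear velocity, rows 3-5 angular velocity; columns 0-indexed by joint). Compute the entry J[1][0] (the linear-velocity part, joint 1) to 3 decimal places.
axis z_0 = ẑ; lever o_n−o_0 = (-2.9019,-8.4019,5.5981)
cross product → J_v[:, 0] = (8.4019,-2.9019,0.0000)
J_ω[:, 0] = z_0
entry J[1][0] = -2.9019

-2.902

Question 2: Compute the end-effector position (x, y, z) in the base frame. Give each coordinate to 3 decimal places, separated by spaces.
-2.902 -8.402 5.598

after link 1: o_1 = (0.0000, -5.0000, 0.0000)
after link 2: o_2 = (-2.0000, -2.4019, 1.5000)
after link 3: o_3 = (-4.0000, -2.4019, 1.5000)
after link 4: o_4 = (-1.4019, -3.4019, 3.0000)
after link 5: o_5 = (-2.9019, -8.4019, 5.5981)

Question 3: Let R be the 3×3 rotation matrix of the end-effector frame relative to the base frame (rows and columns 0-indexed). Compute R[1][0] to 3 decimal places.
End-effector x-axis (col 0 of R) = (0.0000,-1.0000,0.0000)
R[1][0] = -1.0000

-1.000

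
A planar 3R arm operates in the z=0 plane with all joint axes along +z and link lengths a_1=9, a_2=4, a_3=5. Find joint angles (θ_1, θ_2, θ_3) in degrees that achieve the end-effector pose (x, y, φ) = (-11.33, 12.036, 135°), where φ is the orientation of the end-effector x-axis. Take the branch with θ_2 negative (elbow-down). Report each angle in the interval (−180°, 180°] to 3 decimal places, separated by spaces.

149.997 -59.989 44.993

wrist centre = target − a_3·(cos φ, sin φ) = (-7.7945, 8.5005)
cos θ_2 = (133.0116−9²−4²)/(2·9·4) = 0.5002; θ_2 = -59.9893° (elbow-down)
β = atan2(8.5005,-7.7945) = 132.5191°; ψ = atan2(-3.4637,11.0006) = -17.4774°
θ_1 = β − ψ = 149.9966°
θ_3 = φ − θ_1 − θ_2 = 44.9927° (wrapped to (-180°,180°])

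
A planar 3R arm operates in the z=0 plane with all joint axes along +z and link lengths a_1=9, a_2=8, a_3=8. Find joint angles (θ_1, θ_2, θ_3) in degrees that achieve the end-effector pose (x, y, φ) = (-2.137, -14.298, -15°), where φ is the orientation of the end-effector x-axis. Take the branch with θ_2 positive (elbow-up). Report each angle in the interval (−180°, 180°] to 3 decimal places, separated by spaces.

-150.001 45.004 89.997

wrist centre = target − a_3·(cos φ, sin φ) = (-9.8644, -12.2274)
cos θ_2 = (246.8170−9²−8²)/(2·9·8) = 0.7071; θ_2 = 45.0036° (elbow-up)
β = atan2(-12.2274,-9.8644) = -128.8946°; ψ = atan2(5.6572,14.6565) = 21.1059°
θ_1 = β − ψ = -150.0005°
θ_3 = φ − θ_1 − θ_2 = 89.9969° (wrapped to (-180°,180°])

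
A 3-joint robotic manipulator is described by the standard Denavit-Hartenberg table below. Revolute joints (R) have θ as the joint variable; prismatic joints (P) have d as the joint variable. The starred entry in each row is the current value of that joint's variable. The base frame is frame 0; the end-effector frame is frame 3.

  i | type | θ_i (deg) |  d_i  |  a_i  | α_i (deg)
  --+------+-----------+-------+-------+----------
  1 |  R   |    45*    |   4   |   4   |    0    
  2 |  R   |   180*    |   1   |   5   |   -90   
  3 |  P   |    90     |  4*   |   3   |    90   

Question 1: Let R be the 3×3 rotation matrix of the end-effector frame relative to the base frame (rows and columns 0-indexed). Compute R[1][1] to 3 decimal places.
-0.707

End-effector y-axis (col 1 of R) = (0.7071,-0.7071,0.0000)
R[1][1] = -0.7071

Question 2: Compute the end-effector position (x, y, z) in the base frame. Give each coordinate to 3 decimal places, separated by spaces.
after link 1: o_1 = (2.8284, 2.8284, 4.0000)
after link 2: o_2 = (-0.7071, -0.7071, 5.0000)
after link 3: o_3 = (2.1213, -3.5355, 2.0000)

2.121 -3.536 2.000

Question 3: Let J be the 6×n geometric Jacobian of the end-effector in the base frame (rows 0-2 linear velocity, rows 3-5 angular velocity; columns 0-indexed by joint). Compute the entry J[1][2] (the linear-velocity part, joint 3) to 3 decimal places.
-0.707

prismatic axis z_2 = (0.7071,-0.7071,0.0000)
J_v[:, 2] = z_2; J_ω[:, 2] = (0,0,0)
entry J[1][2] = -0.7071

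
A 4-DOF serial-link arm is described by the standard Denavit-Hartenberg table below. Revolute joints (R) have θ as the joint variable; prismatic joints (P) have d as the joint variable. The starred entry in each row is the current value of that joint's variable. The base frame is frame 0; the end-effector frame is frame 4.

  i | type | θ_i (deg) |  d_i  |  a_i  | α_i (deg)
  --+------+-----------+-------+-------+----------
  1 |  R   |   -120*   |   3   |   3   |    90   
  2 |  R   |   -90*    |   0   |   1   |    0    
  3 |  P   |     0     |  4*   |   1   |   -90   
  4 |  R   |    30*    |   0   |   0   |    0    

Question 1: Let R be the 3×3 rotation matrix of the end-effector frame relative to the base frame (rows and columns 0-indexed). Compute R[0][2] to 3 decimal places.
-0.500

End-effector z-axis (col 2 of R) = (-0.5000,-0.8660,0.0000)
R[0][2] = -0.5000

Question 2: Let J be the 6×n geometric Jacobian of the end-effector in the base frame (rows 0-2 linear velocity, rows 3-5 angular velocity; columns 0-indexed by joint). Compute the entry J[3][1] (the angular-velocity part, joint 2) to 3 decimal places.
axis z_1 = (-0.8660,0.5000,0.0000); lever o_n−o_1 = (-3.4641,2.0000,-2.0000)
cross product → J_v[:, 1] = (-1.0000,-1.7321,0.0000)
J_ω[:, 1] = z_1
entry J[3][1] = -0.8660

-0.866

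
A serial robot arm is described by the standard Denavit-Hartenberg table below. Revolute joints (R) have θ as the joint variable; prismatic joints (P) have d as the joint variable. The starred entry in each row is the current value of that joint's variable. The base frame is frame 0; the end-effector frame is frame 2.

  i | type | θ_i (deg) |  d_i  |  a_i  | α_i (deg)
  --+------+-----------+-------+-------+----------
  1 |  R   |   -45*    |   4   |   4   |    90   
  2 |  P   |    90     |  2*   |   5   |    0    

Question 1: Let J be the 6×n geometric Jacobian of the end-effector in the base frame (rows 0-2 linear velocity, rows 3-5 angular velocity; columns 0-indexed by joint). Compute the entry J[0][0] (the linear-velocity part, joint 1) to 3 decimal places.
axis z_0 = ẑ; lever o_n−o_0 = (1.4142,-4.2426,9.0000)
cross product → J_v[:, 0] = (4.2426,1.4142,-0.0000)
J_ω[:, 0] = z_0
entry J[0][0] = 4.2426

4.243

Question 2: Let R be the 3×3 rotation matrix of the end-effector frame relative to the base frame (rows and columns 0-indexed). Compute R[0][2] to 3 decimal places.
-0.707

End-effector z-axis (col 2 of R) = (-0.7071,-0.7071,0.0000)
R[0][2] = -0.7071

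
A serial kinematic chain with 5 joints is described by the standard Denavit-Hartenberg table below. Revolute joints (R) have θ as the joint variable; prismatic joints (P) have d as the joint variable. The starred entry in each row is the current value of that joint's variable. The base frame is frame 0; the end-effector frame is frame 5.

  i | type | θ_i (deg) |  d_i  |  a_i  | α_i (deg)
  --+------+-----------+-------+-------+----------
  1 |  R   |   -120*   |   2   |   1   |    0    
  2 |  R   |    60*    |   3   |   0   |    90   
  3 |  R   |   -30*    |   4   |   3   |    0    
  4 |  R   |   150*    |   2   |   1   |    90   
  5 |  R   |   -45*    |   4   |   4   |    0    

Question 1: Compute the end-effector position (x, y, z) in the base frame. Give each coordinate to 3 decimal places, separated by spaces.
-1.173 -6.044 8.816

after link 1: o_1 = (-0.5000, -0.8660, 2.0000)
after link 2: o_2 = (-0.5000, -0.8660, 5.0000)
after link 3: o_3 = (-2.6651, -5.1160, 3.5000)
after link 4: o_4 = (-4.6471, -5.6830, 4.3660)
after link 5: o_5 = (-1.1727, -6.0441, 8.8155)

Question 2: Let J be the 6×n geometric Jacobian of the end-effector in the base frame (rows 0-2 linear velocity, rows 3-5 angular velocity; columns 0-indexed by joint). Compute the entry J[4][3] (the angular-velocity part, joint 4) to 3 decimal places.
axis z_3 = (-0.8660,-0.5000,0.0000); lever o_n−o_3 = (1.4924,-0.9280,5.3155)
cross product → J_v[:, 3] = (-2.6578,4.6034,1.5499)
J_ω[:, 3] = z_3
entry J[4][3] = -0.5000

-0.500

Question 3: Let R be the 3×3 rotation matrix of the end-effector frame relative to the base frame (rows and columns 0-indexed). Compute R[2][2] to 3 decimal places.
0.500

End-effector z-axis (col 2 of R) = (0.4330,-0.7500,0.5000)
R[2][2] = 0.5000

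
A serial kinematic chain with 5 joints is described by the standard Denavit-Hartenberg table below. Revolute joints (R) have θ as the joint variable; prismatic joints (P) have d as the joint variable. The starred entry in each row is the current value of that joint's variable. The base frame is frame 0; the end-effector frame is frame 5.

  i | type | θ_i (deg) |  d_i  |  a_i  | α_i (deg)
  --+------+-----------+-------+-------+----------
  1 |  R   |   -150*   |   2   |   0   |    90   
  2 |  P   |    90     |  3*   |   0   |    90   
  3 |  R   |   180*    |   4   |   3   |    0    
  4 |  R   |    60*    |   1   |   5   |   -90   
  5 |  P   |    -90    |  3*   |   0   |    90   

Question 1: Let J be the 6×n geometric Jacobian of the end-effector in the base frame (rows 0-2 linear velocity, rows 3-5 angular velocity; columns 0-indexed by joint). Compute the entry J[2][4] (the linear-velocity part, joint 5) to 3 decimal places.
0.866

prismatic axis z_4 = (0.2500,-0.4330,0.8660)
J_v[:, 4] = z_4; J_ω[:, 4] = (0,0,0)
entry J[2][4] = 0.8660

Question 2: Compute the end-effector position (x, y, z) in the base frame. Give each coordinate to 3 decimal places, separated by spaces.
after link 1: o_1 = (0.0000, 0.0000, 2.0000)
after link 2: o_2 = (-1.5000, 2.5981, 2.0000)
after link 3: o_3 = (-4.9641, 0.5981, -1.0000)
after link 4: o_4 = (-3.6651, -3.6519, -3.5000)
after link 5: o_5 = (-2.9151, -4.9510, -0.9019)

-2.915 -4.951 -0.902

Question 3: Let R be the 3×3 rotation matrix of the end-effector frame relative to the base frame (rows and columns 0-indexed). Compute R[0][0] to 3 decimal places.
End-effector x-axis (col 0 of R) = (-0.8660,-0.5000,-0.0000)
R[0][0] = -0.8660

-0.866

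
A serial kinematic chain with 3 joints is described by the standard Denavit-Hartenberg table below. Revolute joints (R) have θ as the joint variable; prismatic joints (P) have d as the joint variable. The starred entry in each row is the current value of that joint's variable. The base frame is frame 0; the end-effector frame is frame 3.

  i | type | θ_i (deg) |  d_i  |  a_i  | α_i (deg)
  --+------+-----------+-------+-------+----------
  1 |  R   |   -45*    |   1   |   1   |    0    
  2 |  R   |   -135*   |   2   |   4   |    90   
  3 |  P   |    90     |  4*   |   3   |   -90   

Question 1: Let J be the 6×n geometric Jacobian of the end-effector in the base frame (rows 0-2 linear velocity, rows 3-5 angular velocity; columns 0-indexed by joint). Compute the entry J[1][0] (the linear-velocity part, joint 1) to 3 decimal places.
axis z_0 = ẑ; lever o_n−o_0 = (-3.2929,3.2929,6.0000)
cross product → J_v[:, 0] = (-3.2929,-3.2929,0.0000)
J_ω[:, 0] = z_0
entry J[1][0] = -3.2929

-3.293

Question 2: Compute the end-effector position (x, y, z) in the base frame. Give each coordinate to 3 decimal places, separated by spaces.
after link 1: o_1 = (0.7071, -0.7071, 1.0000)
after link 2: o_2 = (-3.2929, -0.7071, 3.0000)
after link 3: o_3 = (-3.2929, 3.2929, 6.0000)

-3.293 3.293 6.000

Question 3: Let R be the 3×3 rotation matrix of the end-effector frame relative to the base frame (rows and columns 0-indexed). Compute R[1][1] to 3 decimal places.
End-effector y-axis (col 1 of R) = (0.0000,-1.0000,-0.0000)
R[1][1] = -1.0000

-1.000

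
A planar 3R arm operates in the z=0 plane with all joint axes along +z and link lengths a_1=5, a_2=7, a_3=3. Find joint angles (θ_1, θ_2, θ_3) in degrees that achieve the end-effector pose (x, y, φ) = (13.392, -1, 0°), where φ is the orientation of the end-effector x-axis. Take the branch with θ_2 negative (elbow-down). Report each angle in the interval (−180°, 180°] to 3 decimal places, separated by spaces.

wrist centre = target − a_3·(cos φ, sin φ) = (10.3920, -1.0000)
cos θ_2 = (108.9937−5²−7²)/(2·5·7) = 0.4999; θ_2 = -60.0060° (elbow-down)
β = atan2(-1.0000,10.3920) = -5.4965°; ψ = atan2(-6.0625,8.4994) = -35.5000°
θ_1 = β − ψ = 30.0035°
θ_3 = φ − θ_1 − θ_2 = 30.0025° (wrapped to (-180°,180°])

30.003 -60.006 30.002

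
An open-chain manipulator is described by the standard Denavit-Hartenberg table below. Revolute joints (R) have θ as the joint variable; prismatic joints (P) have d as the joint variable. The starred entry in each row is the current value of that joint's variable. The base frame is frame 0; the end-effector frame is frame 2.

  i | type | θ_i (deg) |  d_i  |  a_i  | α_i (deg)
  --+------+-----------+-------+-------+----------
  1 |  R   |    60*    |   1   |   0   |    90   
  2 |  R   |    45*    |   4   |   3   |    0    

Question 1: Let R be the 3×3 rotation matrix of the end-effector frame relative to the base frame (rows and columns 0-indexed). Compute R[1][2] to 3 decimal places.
End-effector z-axis (col 2 of R) = (0.8660,-0.5000,0.0000)
R[1][2] = -0.5000

-0.500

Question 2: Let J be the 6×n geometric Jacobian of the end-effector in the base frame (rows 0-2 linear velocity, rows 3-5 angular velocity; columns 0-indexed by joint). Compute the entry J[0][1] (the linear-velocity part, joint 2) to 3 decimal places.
axis z_1 = (0.8660,-0.5000,0.0000); lever o_n−o_1 = (4.5248,-0.1629,2.1213)
cross product → J_v[:, 1] = (-1.0607,-1.8371,2.1213)
J_ω[:, 1] = z_1
entry J[0][1] = -1.0607

-1.061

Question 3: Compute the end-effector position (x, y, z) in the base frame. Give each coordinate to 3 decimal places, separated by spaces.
4.525 -0.163 3.121

after link 1: o_1 = (0.0000, 0.0000, 1.0000)
after link 2: o_2 = (4.5248, -0.1629, 3.1213)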